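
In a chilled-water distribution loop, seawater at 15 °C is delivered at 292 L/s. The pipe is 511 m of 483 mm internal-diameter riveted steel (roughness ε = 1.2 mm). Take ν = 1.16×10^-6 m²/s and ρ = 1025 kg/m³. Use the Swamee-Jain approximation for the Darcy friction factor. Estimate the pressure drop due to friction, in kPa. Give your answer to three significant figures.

V = 4Q/(πD²) = 4·0.292/(π·0.483²) = 1.594 m/s
Re = VD/ν = 1.594·0.483/1.16×10^-6 = 6.64×10^5 → turbulent
ε/D = 1.2/483 = 0.00248
Swamee-Jain: f = 0.02516
h_f = f(L/D)V²/(2g) = 0.02516·(511/0.483)·1.594²/(2·9.81) = 3.446 m
Δp = ρg·h_f = 1025·9.81·3.446 = 34.65 kPa

Δp ≈ 34.7 kPa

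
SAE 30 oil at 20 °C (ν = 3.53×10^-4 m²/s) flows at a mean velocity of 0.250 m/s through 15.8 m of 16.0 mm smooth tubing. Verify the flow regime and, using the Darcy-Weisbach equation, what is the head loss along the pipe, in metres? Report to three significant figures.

h_f ≈ 17.8 m

Re = VD/ν = 0.250·0.01600/3.53×10^-4 = 11.3 → laminar (Re < 2300)
f = 64/Re = 5.648
h_f = f(L/D)V²/(2g) = 5.648·(15.8/0.01600)·0.250²/(2·9.81) = 17.77 m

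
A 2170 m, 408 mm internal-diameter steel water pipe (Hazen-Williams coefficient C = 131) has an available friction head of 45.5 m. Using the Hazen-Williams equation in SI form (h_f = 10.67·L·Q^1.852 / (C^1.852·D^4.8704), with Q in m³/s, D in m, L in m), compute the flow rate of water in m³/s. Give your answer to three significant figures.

Rearranging: Q = [h_f·C^1.852·D^4.8704 / (10.67·L)]^(1/1.852)
Q = [45.5·131^1.852·0.408^4.8704 / (10.67·2170)]^0.540 = 0.4285 m³/s

Q ≈ 0.428 m³/s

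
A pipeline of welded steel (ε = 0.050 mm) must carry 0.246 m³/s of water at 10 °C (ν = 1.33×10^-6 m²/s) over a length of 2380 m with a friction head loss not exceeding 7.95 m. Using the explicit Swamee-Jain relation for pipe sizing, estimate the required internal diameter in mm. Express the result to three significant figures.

Swamee-Jain (Type III): D = 0.66·[ε^1.25·(LQ²/(gh_f))^4.75 + ν·Q^9.4·(L/(gh_f))^5.2]^0.04
LQ²/(gh_f) = 1.847; L/(gh_f) = 30.52
Term 1 = ε^1.25·(…)^4.75 = 7.75×10^-5; Term 2 = ν·Q^9.4·(…)^5.2 = 1.31×10^-4
D = 0.66·(7.75×10^-5 + 1.31×10^-4)^0.04 = 0.4703 m = 470 mm
Check: V = 1.42 m/s, Re = 5.01×10^5, f = 0.01454, h_f = 7.52 m ≈ 7.95 m ✓

D ≈ 470 mm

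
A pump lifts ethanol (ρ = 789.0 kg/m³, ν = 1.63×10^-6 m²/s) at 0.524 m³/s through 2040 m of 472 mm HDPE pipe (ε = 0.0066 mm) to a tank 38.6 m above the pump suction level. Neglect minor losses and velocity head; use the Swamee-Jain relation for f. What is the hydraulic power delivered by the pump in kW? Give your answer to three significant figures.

V = 4Q/(πD²) = 2.995 m/s; Re = 8.67×10^5; ε/D = 1.40×10^-5; f = 0.01220
h_f = f(L/D)V²/2g = 24.11 m
Total head H = z + h_f = 38.6 + 24.11 = 62.71 m
P_hyd = ρgQH = 789.0·9.81·0.524·62.71 = 254.3 kW

P_hyd ≈ 254 kW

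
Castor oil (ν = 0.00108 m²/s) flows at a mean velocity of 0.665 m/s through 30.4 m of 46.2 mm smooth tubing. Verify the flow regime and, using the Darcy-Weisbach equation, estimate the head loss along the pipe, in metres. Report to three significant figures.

Re = VD/ν = 0.665·0.04620/0.00108 = 28.4 → laminar (Re < 2300)
f = 64/Re = 2.250
h_f = f(L/D)V²/(2g) = 2.250·(30.4/0.04620)·0.665²/(2·9.81) = 33.37 m

h_f ≈ 33.4 m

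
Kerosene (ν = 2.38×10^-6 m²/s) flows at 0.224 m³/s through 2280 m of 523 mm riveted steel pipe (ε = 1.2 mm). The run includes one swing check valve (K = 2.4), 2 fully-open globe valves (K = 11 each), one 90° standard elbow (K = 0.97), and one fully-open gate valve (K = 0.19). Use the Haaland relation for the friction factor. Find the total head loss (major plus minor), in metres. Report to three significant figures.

H_L ≈ 7.45 m

V = 4Q/(πD²) = 1.043 m/s; V²/2g = 0.05541 m
Re = 2.29×10^5, ε/D = 0.00229 → f = 0.02498 (Haaland)
Major: h_f = f(L/D)·V²/2g = 0.02498·4359·0.05541 = 6.034 m
Minor: ΣK = 25.6; h_m = ΣK·V²/2g = 1.416 m
Total H_L = 6.034 + 1.416 = 7.450 m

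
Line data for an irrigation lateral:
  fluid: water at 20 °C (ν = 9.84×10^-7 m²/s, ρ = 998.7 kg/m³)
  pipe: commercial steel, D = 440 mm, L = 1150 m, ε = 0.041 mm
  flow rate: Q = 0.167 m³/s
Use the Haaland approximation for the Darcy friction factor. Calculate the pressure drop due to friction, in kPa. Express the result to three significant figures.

Δp ≈ 22.4 kPa

V = 4Q/(πD²) = 4·0.167/(π·0.440²) = 1.098 m/s
Re = VD/ν = 1.098·0.440/9.84×10^-7 = 4.91×10^5 → turbulent
ε/D = 0.041/440 = 9.32×10^-5
Haaland: f = 0.01422
h_f = f(L/D)V²/(2g) = 0.01422·(1150/0.440)·1.098²/(2·9.81) = 2.284 m
Δp = ρg·h_f = 998.7·9.81·2.284 = 22.38 kPa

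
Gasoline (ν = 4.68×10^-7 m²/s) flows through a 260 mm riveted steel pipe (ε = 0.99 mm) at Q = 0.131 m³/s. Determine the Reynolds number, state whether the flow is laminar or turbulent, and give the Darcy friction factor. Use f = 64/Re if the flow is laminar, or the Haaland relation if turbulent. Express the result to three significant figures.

V = 4Q/(πD²) = 2.467 m/s
Re = VD/ν = 2.467·0.260/4.68×10^-7 = 1.37×10^6
Re > 4000 → turbulent; ε/D = 0.00381
Haaland: f = 0.02814

Re ≈ 1.37×10^6; turbulent; f ≈ 0.0281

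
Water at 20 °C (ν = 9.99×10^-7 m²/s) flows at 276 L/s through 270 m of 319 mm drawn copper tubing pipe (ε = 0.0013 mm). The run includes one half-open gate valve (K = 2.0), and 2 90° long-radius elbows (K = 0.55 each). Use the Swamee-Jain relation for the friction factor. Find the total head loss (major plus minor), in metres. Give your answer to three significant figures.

V = 4Q/(πD²) = 3.453 m/s; V²/2g = 0.6078 m
Re = 1.10×10^6, ε/D = 4.08×10^-6 → f = 0.01153 (Swamee-Jain)
Major: h_f = f(L/D)·V²/2g = 0.01153·846.4·0.6078 = 5.930 m
Minor: ΣK = 3.10; h_m = ΣK·V²/2g = 1.884 m
Total H_L = 5.930 + 1.884 = 7.814 m

H_L ≈ 7.81 m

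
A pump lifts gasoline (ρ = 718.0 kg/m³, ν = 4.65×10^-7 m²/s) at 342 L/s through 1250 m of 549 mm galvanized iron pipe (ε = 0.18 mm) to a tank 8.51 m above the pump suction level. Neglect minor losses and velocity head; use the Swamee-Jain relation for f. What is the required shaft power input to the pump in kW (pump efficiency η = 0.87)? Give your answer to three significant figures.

V = 4Q/(πD²) = 1.445 m/s; Re = 1.71×10^6; ε/D = 3.28×10^-4; f = 0.01572
h_f = f(L/D)V²/2g = 3.807 m
Total head H = z + h_f = 8.51 + 3.807 = 12.32 m
P_hyd = ρgQH = 718.0·9.81·0.342·12.32 = 29.67 kW
P_shaft = P_hyd/η = 29.67/0.87 = 34.10 kW

P_shaft ≈ 34.1 kW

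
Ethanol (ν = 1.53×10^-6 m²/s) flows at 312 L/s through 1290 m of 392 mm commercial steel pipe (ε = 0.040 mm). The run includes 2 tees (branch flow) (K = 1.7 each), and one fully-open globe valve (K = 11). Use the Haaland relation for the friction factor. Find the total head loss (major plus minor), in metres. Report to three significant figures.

H_L ≈ 20.4 m

V = 4Q/(πD²) = 2.585 m/s; V²/2g = 0.3406 m
Re = 6.62×10^5, ε/D = 1.02×10^-4 → f = 0.01386 (Haaland)
Major: h_f = f(L/D)·V²/2g = 0.01386·3291·0.3406 = 15.54 m
Minor: ΣK = 14.4; h_m = ΣK·V²/2g = 4.905 m
Total H_L = 15.54 + 4.905 = 20.44 m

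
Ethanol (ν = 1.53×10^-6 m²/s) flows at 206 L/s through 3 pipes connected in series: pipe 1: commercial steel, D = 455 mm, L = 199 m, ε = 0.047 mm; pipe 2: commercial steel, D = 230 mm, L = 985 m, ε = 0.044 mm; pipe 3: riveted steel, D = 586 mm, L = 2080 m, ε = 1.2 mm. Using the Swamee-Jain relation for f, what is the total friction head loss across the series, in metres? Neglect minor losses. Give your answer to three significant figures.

H ≈ 83.3 m

Pipe 1: V = 1.267 m/s, Re = 3.77×10^5, ε/D = 1.03×10^-4, f = 0.01501, h_1 = f(L/D)V²/2g = 0.5370 m
Pipe 2: V = 4.958 m/s, Re = 7.45×10^5, ε/D = 1.91×10^-4, f = 0.01495, h_2 = f(L/D)V²/2g = 80.23 m
Pipe 3: V = 0.7638 m/s, Re = 2.93×10^5, ε/D = 0.00205, f = 0.02433, h_3 = f(L/D)V²/2g = 2.567 m
Series → Q common, losses add: H = Σh = 83.34 m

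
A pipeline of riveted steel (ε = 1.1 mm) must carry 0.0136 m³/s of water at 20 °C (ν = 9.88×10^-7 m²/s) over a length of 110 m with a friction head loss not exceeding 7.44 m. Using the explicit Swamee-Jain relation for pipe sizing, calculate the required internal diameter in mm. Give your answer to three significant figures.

Swamee-Jain (Type III): D = 0.66·[ε^1.25·(LQ²/(gh_f))^4.75 + ν·Q^9.4·(L/(gh_f))^5.2]^0.04
LQ²/(gh_f) = 2.788×10^-4; L/(gh_f) = 1.507
Term 1 = ε^1.25·(…)^4.75 = 2.61×10^-21; Term 2 = ν·Q^9.4·(…)^5.2 = 2.38×10^-23
D = 0.66·(2.61×10^-21 + 2.38×10^-23)^0.04 = 0.09917 m = 99.2 mm
Check: V = 1.76 m/s, Re = 1.77×10^5, f = 0.03975, h_f = 6.97 m ≈ 7.44 m ✓

D ≈ 99.2 mm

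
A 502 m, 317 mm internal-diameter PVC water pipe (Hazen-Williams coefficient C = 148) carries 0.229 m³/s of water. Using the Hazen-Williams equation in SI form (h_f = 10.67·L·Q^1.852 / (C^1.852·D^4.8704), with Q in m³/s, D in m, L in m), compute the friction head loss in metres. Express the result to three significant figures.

h_f ≈ 8.99 m

h_f = 10.67·502·0.229^1.852 / (148^1.852·0.317^4.8704) = 8.995 m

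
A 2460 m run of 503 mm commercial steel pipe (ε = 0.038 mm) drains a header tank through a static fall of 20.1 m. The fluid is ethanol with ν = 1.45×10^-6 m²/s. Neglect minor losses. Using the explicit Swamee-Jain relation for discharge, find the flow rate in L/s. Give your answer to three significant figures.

Q ≈ 490 L/s

Swamee-Jain (Type II): Q = -0.965·√(gD⁵h_f/L)·ln[ε/(3.7D) + √(3.17ν²L/(gD³h_f))]
√(gD⁵h_f/L) = √(9.81·0.503⁵·20.1/2460) = 0.05080
ε/(3.7D) = 2.04×10^-5; √(3.17ν²L/(gD³h_f)) = 2.56×10^-5
Q = -0.965·0.05080·ln(4.598×10^-5) = 0.4896 m³/s
Check: V = 2.46 m/s, Re = 8.55×10^5, f = 0.01333, h_f = 20.2 m ≈ 20.1 m ✓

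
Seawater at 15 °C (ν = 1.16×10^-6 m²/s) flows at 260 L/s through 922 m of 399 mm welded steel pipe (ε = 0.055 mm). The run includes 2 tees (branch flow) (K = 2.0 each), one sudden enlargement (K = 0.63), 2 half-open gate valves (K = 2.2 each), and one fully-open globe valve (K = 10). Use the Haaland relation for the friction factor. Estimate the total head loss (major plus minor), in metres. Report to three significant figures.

V = 4Q/(πD²) = 2.079 m/s; V²/2g = 0.2204 m
Re = 7.15×10^5, ε/D = 1.38×10^-4 → f = 0.01420 (Haaland)
Major: h_f = f(L/D)·V²/2g = 0.01420·2311·0.2204 = 7.232 m
Minor: ΣK = 19.0; h_m = ΣK·V²/2g = 4.194 m
Total H_L = 7.232 + 4.194 = 11.43 m

H_L ≈ 11.4 m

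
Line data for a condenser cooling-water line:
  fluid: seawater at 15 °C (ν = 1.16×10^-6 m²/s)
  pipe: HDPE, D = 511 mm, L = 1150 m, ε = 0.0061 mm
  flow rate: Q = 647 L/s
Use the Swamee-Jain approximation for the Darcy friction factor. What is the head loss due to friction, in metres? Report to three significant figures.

V = 4Q/(πD²) = 4·0.647/(π·0.511²) = 3.155 m/s
Re = VD/ν = 3.155·0.511/1.16×10^-6 = 1.39×10^6 → turbulent
ε/D = 0.0061/511 = 1.19×10^-5
Swamee-Jain: f = 0.01135
h_f = f(L/D)V²/(2g) = 0.01135·(1150/0.511)·3.155²/(2·9.81) = 12.95 m

h_f ≈ 13.0 m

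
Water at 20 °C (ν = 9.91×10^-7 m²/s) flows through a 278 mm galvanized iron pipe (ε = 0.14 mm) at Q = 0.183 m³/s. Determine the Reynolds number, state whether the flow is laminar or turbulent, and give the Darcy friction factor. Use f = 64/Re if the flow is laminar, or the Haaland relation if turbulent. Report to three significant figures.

Re ≈ 8.46×10^5; turbulent; f ≈ 0.0173

V = 4Q/(πD²) = 3.015 m/s
Re = VD/ν = 3.015·0.278/9.91×10^-7 = 8.46×10^5
Re > 4000 → turbulent; ε/D = 5.04×10^-4
Haaland: f = 0.01727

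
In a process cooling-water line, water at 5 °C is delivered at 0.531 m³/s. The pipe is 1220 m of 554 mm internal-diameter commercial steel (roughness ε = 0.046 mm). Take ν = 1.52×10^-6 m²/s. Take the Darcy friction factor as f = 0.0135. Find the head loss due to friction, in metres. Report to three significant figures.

h_f ≈ 7.35 m

V = 4Q/(πD²) = 4·0.531/(π·0.554²) = 2.203 m/s
h_f = f(L/D)V²/(2g) = 0.01350·(1220/0.554)·2.203²/(2·9.81) = 7.353 m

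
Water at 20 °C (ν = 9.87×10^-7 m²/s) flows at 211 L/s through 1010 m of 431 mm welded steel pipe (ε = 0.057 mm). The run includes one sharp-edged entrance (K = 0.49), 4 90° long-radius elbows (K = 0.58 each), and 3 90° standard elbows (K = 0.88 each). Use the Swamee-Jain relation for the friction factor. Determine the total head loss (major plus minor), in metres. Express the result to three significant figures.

V = 4Q/(πD²) = 1.446 m/s; V²/2g = 0.1066 m
Re = 6.32×10^5, ε/D = 1.32×10^-4 → f = 0.01449 (Swamee-Jain)
Major: h_f = f(L/D)·V²/2g = 0.01449·2343·0.1066 = 3.621 m
Minor: ΣK = 5.45; h_m = ΣK·V²/2g = 0.5810 m
Total H_L = 3.621 + 0.5810 = 4.202 m

H_L ≈ 4.20 m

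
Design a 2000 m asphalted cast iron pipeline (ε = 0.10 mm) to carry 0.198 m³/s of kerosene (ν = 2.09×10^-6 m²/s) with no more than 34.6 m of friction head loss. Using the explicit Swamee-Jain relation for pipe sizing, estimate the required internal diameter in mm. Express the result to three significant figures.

D ≈ 321 mm

Swamee-Jain (Type III): D = 0.66·[ε^1.25·(LQ²/(gh_f))^4.75 + ν·Q^9.4·(L/(gh_f))^5.2]^0.04
LQ²/(gh_f) = 0.2310; L/(gh_f) = 5.892
Term 1 = ε^1.25·(…)^4.75 = 9.49×10^-9; Term 2 = ν·Q^9.4·(…)^5.2 = 5.18×10^-9
D = 0.66·(9.49×10^-9 + 5.18×10^-9)^0.04 = 0.3208 m = 321 mm
Check: V = 2.45 m/s, Re = 3.76×10^5, f = 0.01682, h_f = 32.1 m ≈ 34.6 m ✓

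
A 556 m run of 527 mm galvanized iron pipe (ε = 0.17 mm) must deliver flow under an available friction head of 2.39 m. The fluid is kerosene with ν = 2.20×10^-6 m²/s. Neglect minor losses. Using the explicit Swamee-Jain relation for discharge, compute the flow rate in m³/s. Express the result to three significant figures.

Q ≈ 0.355 m³/s

Swamee-Jain (Type II): Q = -0.965·√(gD⁵h_f/L)·ln[ε/(3.7D) + √(3.17ν²L/(gD³h_f))]
√(gD⁵h_f/L) = √(9.81·0.527⁵·2.39/556) = 0.04140
ε/(3.7D) = 8.72×10^-5; √(3.17ν²L/(gD³h_f)) = 4.99×10^-5
Q = -0.965·0.04140·ln(1.370×10^-4) = 0.3554 m³/s
Check: V = 1.63 m/s, Re = 3.90×10^5, f = 0.01685, h_f = 2.40 m ≈ 2.39 m ✓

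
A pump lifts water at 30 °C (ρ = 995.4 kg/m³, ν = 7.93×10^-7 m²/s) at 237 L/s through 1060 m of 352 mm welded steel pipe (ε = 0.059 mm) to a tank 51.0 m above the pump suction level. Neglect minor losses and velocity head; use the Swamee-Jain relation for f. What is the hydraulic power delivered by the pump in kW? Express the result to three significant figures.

V = 4Q/(πD²) = 2.435 m/s; Re = 1.08×10^6; ε/D = 1.68×10^-4; f = 0.01433
h_f = f(L/D)V²/2g = 13.05 m
Total head H = z + h_f = 51.0 + 13.05 = 64.05 m
P_hyd = ρgQH = 995.4·9.81·0.237·64.05 = 148.2 kW

P_hyd ≈ 148 kW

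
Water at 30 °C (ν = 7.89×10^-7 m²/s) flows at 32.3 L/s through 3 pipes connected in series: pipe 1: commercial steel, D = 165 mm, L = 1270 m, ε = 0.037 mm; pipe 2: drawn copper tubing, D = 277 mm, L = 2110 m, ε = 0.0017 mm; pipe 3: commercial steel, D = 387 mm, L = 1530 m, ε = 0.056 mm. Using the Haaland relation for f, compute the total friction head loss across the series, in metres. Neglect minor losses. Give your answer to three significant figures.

Pipe 1: V = 1.511 m/s, Re = 3.16×10^5, ε/D = 2.24×10^-4, f = 0.01616, h_1 = f(L/D)V²/2g = 14.47 m
Pipe 2: V = 0.5360 m/s, Re = 1.88×10^5, ε/D = 6.14×10^-6, f = 0.01572, h_2 = f(L/D)V²/2g = 1.753 m
Pipe 3: V = 0.2746 m/s, Re = 1.35×10^5, ε/D = 1.45×10^-4, f = 0.01755, h_3 = f(L/D)V²/2g = 0.2667 m
Series → Q common, losses add: H = Σh = 16.49 m

H ≈ 16.5 m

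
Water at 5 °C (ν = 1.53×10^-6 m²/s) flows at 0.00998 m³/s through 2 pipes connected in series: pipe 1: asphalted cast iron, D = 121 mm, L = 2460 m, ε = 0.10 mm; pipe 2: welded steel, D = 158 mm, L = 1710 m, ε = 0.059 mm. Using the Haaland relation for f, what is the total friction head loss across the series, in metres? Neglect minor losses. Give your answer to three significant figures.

H ≈ 20.5 m

Pipe 1: V = 0.8679 m/s, Re = 6.86×10^4, ε/D = 8.26×10^-4, f = 0.02226, h_1 = f(L/D)V²/2g = 17.38 m
Pipe 2: V = 0.5090 m/s, Re = 5.26×10^4, ε/D = 3.73×10^-4, f = 0.02166, h_2 = f(L/D)V²/2g = 3.096 m
Series → Q common, losses add: H = Σh = 20.47 m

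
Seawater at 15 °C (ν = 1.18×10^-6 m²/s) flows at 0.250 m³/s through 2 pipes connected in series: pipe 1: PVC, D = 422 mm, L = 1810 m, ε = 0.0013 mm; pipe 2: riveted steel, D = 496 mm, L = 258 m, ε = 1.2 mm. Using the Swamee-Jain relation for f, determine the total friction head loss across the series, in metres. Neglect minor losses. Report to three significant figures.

Pipe 1: V = 1.787 m/s, Re = 6.39×10^5, ε/D = 3.08×10^-6, f = 0.01259, h_1 = f(L/D)V²/2g = 8.795 m
Pipe 2: V = 1.294 m/s, Re = 5.44×10^5, ε/D = 0.00242, f = 0.02505, h_2 = f(L/D)V²/2g = 1.112 m
Series → Q common, losses add: H = Σh = 9.907 m

H ≈ 9.91 m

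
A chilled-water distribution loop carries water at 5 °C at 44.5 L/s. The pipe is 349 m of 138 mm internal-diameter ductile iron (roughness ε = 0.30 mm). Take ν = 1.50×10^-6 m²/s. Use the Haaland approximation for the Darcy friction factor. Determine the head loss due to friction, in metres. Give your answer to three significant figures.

V = 4Q/(πD²) = 4·0.0445/(π·0.138²) = 2.975 m/s
Re = VD/ν = 2.975·0.138/1.50×10^-6 = 2.74×10^5 → turbulent
ε/D = 0.30/138 = 0.00217
Haaland: f = 0.02455
h_f = f(L/D)V²/(2g) = 0.02455·(349/0.138)·2.975²/(2·9.81) = 28.00 m

h_f ≈ 28.0 m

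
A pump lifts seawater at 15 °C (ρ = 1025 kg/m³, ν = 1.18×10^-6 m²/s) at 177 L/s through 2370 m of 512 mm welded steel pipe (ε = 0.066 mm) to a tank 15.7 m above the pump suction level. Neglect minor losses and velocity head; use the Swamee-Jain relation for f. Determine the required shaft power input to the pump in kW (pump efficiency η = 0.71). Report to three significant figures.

V = 4Q/(πD²) = 0.8597 m/s; Re = 3.73×10^5; ε/D = 1.29×10^-4; f = 0.01529
h_f = f(L/D)V²/2g = 2.665 m
Total head H = z + h_f = 15.7 + 2.665 = 18.37 m
P_hyd = ρgQH = 1025·9.81·0.177·18.37 = 32.69 kW
P_shaft = P_hyd/η = 32.69/0.71 = 46.04 kW

P_shaft ≈ 46.0 kW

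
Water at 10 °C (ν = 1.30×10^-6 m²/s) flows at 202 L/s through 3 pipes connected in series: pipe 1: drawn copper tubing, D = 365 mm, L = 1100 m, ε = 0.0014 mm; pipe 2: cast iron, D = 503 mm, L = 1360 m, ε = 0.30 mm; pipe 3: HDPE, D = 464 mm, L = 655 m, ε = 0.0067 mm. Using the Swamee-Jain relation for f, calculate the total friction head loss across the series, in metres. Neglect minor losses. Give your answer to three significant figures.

H ≈ 11.5 m

Pipe 1: V = 1.931 m/s, Re = 5.42×10^5, ε/D = 3.84×10^-6, f = 0.01297, h_1 = f(L/D)V²/2g = 7.424 m
Pipe 2: V = 1.017 m/s, Re = 3.93×10^5, ε/D = 5.96×10^-4, f = 0.01857, h_2 = f(L/D)V²/2g = 2.644 m
Pipe 3: V = 1.195 m/s, Re = 4.26×10^5, ε/D = 1.44×10^-5, f = 0.01368, h_3 = f(L/D)V²/2g = 1.405 m
Series → Q common, losses add: H = Σh = 11.47 m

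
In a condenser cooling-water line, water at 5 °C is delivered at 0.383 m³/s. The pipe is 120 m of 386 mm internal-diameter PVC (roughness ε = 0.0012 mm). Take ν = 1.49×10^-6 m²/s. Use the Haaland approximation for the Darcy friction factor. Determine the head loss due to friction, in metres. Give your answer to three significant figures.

h_f ≈ 2.03 m

V = 4Q/(πD²) = 4·0.383/(π·0.386²) = 3.273 m/s
Re = VD/ν = 3.273·0.386/1.49×10^-6 = 8.48×10^5 → turbulent
ε/D = 0.0012/386 = 3.11×10^-6
Haaland: f = 0.01196
h_f = f(L/D)V²/(2g) = 0.01196·(120/0.386)·3.273²/(2·9.81) = 2.030 m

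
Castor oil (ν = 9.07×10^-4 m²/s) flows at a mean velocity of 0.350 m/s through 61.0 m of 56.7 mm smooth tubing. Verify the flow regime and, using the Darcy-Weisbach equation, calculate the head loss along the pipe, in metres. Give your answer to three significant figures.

h_f ≈ 19.6 m

Re = VD/ν = 0.350·0.05670/9.07×10^-4 = 21.9 → laminar (Re < 2300)
f = 64/Re = 2.925
h_f = f(L/D)V²/(2g) = 2.925·(61.0/0.05670)·0.350²/(2·9.81) = 19.65 m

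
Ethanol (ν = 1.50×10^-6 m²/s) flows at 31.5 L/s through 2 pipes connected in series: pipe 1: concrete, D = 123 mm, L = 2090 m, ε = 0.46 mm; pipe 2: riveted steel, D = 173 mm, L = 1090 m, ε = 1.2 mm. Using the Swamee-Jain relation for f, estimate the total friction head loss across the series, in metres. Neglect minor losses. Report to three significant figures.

H ≈ 194 m

Pipe 1: V = 2.651 m/s, Re = 2.17×10^5, ε/D = 0.00374, f = 0.02857, h_1 = f(L/D)V²/2g = 173.9 m
Pipe 2: V = 1.340 m/s, Re = 1.55×10^5, ε/D = 0.00694, f = 0.03431, h_2 = f(L/D)V²/2g = 19.78 m
Series → Q common, losses add: H = Σh = 193.7 m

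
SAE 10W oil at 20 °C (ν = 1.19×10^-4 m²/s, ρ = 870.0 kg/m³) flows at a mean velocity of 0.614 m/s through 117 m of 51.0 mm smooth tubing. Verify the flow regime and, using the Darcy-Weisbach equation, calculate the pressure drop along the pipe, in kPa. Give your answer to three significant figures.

Re = VD/ν = 0.614·0.05100/1.19×10^-4 = 263 → laminar (Re < 2300)
f = 64/Re = 0.2432
h_f = f(L/D)V²/(2g) = 0.2432·(117/0.05100)·0.614²/(2·9.81) = 10.72 m
Δp = ρg·h_f = 870.0·9.81·10.72 = 91.50 kPa

Δp ≈ 91.5 kPa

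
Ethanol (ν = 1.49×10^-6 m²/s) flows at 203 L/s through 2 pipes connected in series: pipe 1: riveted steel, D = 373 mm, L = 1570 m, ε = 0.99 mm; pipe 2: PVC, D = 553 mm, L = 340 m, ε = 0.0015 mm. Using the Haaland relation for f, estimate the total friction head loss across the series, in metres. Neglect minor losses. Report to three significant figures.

Pipe 1: V = 1.858 m/s, Re = 4.65×10^5, ε/D = 0.00265, f = 0.02562, h_1 = f(L/D)V²/2g = 18.97 m
Pipe 2: V = 0.8452 m/s, Re = 3.14×10^5, ε/D = 2.71×10^-6, f = 0.01425, h_2 = f(L/D)V²/2g = 0.3189 m
Series → Q common, losses add: H = Σh = 19.29 m

H ≈ 19.3 m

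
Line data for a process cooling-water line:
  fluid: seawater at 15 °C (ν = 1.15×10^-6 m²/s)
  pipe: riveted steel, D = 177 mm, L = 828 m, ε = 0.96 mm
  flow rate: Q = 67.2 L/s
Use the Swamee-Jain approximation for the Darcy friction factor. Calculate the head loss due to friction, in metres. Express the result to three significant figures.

V = 4Q/(πD²) = 4·0.0672/(π·0.177²) = 2.731 m/s
Re = VD/ν = 2.731·0.177/1.15×10^-6 = 4.20×10^5 → turbulent
ε/D = 0.96/177 = 0.00542
Swamee-Jain: f = 0.03145
h_f = f(L/D)V²/(2g) = 0.03145·(828/0.177)·2.731²/(2·9.81) = 55.93 m

h_f ≈ 55.9 m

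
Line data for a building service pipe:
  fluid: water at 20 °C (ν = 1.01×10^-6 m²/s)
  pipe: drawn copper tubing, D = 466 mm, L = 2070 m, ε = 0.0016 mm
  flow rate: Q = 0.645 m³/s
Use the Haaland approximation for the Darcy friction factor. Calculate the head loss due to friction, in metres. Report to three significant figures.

h_f ≈ 34.5 m

V = 4Q/(πD²) = 4·0.645/(π·0.466²) = 3.782 m/s
Re = VD/ν = 3.782·0.466/1.01×10^-6 = 1.74×10^6 → turbulent
ε/D = 0.0016/466 = 3.43×10^-6
Haaland: f = 0.01066
h_f = f(L/D)V²/(2g) = 0.01066·(2070/0.466)·3.782²/(2·9.81) = 34.51 m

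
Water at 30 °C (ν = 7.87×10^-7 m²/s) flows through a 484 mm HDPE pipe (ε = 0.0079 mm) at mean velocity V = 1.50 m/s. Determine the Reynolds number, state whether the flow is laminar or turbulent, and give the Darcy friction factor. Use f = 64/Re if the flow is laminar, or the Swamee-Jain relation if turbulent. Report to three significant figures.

Re = VD/ν = 1.500·0.484/7.87×10^-7 = 9.22×10^5
Re > 4000 → turbulent; ε/D = 1.63×10^-5
Swamee-Jain: f = 0.01214

Re ≈ 9.22×10^5; turbulent; f ≈ 0.0121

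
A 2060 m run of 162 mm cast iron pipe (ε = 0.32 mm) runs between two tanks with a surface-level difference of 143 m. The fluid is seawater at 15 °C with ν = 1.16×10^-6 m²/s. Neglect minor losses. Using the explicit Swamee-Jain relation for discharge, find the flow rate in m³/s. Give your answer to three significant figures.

Q ≈ 0.0628 m³/s

Swamee-Jain (Type II): Q = -0.965·√(gD⁵h_f/L)·ln[ε/(3.7D) + √(3.17ν²L/(gD³h_f))]
√(gD⁵h_f/L) = √(9.81·0.162⁵·143/2060) = 0.008717
ε/(3.7D) = 5.34×10^-4; √(3.17ν²L/(gD³h_f)) = 3.84×10^-5
Q = -0.965·0.008717·ln(5.723×10^-4) = 0.06280 m³/s
Check: V = 3.05 m/s, Re = 4.26×10^5, f = 0.02390, h_f = 144 m ≈ 143 m ✓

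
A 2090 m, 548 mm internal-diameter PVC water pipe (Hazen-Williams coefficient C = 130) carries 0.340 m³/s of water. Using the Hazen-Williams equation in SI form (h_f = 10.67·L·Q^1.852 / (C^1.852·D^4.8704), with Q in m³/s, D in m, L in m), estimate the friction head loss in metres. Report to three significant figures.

h_f = 10.67·2090·0.340^1.852 / (130^1.852·0.548^4.8704) = 6.884 m

h_f ≈ 6.88 m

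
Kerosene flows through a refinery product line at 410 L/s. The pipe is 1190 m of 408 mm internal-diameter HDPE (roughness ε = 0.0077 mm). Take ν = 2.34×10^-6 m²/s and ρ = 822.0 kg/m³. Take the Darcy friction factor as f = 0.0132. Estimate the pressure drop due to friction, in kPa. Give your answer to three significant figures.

V = 4Q/(πD²) = 4·0.410/(π·0.408²) = 3.136 m/s
h_f = f(L/D)V²/(2g) = 0.01320·(1190/0.408)·3.136²/(2·9.81) = 19.30 m
Δp = ρg·h_f = 822.0·9.81·19.30 = 155.6 kPa

Δp ≈ 156 kPa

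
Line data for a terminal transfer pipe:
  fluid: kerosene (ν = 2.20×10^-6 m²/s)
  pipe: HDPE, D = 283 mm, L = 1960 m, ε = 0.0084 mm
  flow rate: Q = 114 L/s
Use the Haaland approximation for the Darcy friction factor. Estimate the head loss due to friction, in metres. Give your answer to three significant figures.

V = 4Q/(πD²) = 4·0.114/(π·0.283²) = 1.812 m/s
Re = VD/ν = 1.812·0.283/2.20×10^-6 = 2.33×10^5 → turbulent
ε/D = 0.0084/283 = 2.97×10^-5
Haaland: f = 0.01526
h_f = f(L/D)V²/(2g) = 0.01526·(1960/0.283)·1.812²/(2·9.81) = 17.69 m

h_f ≈ 17.7 m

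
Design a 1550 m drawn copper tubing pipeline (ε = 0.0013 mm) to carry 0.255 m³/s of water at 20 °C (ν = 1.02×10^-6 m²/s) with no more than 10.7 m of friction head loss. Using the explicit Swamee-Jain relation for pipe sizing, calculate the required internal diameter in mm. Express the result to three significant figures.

D ≈ 398 mm

Swamee-Jain (Type III): D = 0.66·[ε^1.25·(LQ²/(gh_f))^4.75 + ν·Q^9.4·(L/(gh_f))^5.2]^0.04
LQ²/(gh_f) = 0.9602; L/(gh_f) = 14.77
Term 1 = ε^1.25·(…)^4.75 = 3.62×10^-8; Term 2 = ν·Q^9.4·(…)^5.2 = 3.24×10^-6
D = 0.66·(3.62×10^-8 + 3.24×10^-6)^0.04 = 0.3982 m = 398 mm
Check: V = 2.05 m/s, Re = 7.99×10^5, f = 0.01213, h_f = 10.1 m ≈ 10.7 m ✓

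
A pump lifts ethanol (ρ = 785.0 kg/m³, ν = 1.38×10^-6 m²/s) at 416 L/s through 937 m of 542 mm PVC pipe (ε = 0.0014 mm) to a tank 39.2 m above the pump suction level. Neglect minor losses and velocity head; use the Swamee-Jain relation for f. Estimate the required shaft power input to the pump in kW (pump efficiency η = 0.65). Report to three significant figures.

P_shaft ≈ 211 kW

V = 4Q/(πD²) = 1.803 m/s; Re = 7.08×10^5; ε/D = 2.58×10^-6; f = 0.01236
h_f = f(L/D)V²/2g = 3.542 m
Total head H = z + h_f = 39.2 + 3.542 = 42.74 m
P_hyd = ρgQH = 785.0·9.81·0.416·42.74 = 136.9 kW
P_shaft = P_hyd/η = 136.9/0.65 = 210.7 kW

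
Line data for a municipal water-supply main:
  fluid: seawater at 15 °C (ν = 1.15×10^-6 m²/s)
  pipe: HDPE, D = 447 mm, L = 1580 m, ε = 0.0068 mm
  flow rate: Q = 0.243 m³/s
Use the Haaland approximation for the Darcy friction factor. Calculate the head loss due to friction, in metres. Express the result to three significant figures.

V = 4Q/(πD²) = 4·0.243/(π·0.447²) = 1.548 m/s
Re = VD/ν = 1.548·0.447/1.15×10^-6 = 6.02×10^5 → turbulent
ε/D = 0.0068/447 = 1.52×10^-5
Haaland: f = 0.01284
h_f = f(L/D)V²/(2g) = 0.01284·(1580/0.447)·1.548²/(2·9.81) = 5.547 m

h_f ≈ 5.55 m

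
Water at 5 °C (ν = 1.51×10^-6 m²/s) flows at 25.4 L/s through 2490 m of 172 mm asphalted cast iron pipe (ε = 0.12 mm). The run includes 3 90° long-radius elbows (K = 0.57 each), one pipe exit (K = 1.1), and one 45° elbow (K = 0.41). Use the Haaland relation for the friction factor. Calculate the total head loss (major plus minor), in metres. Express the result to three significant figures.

H_L ≈ 18.2 m

V = 4Q/(πD²) = 1.093 m/s; V²/2g = 0.06091 m
Re = 1.25×10^5, ε/D = 6.98×10^-4 → f = 0.02040 (Haaland)
Major: h_f = f(L/D)·V²/2g = 0.02040·14477·0.06091 = 17.98 m
Minor: ΣK = 3.22; h_m = ΣK·V²/2g = 0.1961 m
Total H_L = 17.98 + 0.1961 = 18.18 m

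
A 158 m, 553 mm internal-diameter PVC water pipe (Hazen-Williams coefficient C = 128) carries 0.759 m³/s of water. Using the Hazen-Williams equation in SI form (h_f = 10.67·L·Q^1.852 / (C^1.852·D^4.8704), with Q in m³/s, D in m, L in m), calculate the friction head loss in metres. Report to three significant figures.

h_f = 10.67·158·0.759^1.852 / (128^1.852·0.553^4.8704) = 2.267 m

h_f ≈ 2.27 m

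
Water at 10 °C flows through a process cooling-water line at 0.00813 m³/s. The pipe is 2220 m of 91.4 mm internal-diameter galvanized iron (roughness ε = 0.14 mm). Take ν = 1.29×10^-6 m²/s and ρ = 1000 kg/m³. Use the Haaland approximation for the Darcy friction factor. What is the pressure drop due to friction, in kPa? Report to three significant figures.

Δp ≈ 445 kPa

V = 4Q/(πD²) = 4·0.00813/(π·0.0914²) = 1.239 m/s
Re = VD/ν = 1.239·0.0914/1.29×10^-6 = 8.78×10^4 → turbulent
ε/D = 0.14/91.4 = 0.00153
Haaland: f = 0.02389
h_f = f(L/D)V²/(2g) = 0.02389·(2220/0.0914)·1.239²/(2·9.81) = 45.40 m
Δp = ρg·h_f = 1000·9.81·45.40 = 445.4 kPa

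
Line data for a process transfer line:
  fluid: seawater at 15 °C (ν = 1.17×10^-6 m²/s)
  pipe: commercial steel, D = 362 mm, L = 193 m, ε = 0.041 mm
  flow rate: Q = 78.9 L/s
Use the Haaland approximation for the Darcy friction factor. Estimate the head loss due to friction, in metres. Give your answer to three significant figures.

V = 4Q/(πD²) = 4·0.0789/(π·0.362²) = 0.7666 m/s
Re = VD/ν = 0.7666·0.362/1.17×10^-6 = 2.37×10^5 → turbulent
ε/D = 0.041/362 = 1.13×10^-4
Haaland: f = 0.01587
h_f = f(L/D)V²/(2g) = 0.01587·(193/0.362)·0.7666²/(2·9.81) = 0.2534 m

h_f ≈ 0.253 m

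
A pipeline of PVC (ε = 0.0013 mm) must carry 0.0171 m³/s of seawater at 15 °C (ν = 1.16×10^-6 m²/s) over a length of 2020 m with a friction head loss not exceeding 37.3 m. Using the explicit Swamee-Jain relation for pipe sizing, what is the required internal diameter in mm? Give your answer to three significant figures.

D ≈ 118 mm

Swamee-Jain (Type III): D = 0.66·[ε^1.25·(LQ²/(gh_f))^4.75 + ν·Q^9.4·(L/(gh_f))^5.2]^0.04
LQ²/(gh_f) = 0.001614; L/(gh_f) = 5.520
Term 1 = ε^1.25·(…)^4.75 = 2.40×10^-21; Term 2 = ν·Q^9.4·(…)^5.2 = 2.06×10^-19
D = 0.66·(2.40×10^-21 + 2.06×10^-19)^0.04 = 0.1181 m = 118 mm
Check: V = 1.56 m/s, Re = 1.59×10^5, f = 0.01634, h_f = 34.7 m ≈ 37.3 m ✓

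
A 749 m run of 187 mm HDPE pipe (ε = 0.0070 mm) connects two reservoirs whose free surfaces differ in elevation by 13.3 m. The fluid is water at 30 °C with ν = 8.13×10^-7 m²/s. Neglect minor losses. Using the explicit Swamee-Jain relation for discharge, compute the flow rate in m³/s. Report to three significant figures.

Q ≈ 0.0600 m³/s

Swamee-Jain (Type II): Q = -0.965·√(gD⁵h_f/L)·ln[ε/(3.7D) + √(3.17ν²L/(gD³h_f))]
√(gD⁵h_f/L) = √(9.81·0.187⁵·13.3/749) = 0.006311
ε/(3.7D) = 1.01×10^-5; √(3.17ν²L/(gD³h_f)) = 4.29×10^-5
Q = -0.965·0.006311·ln(5.301×10^-5) = 0.05996 m³/s
Check: V = 2.18 m/s, Re = 5.02×10^5, f = 0.01365, h_f = 13.3 m ≈ 13.3 m ✓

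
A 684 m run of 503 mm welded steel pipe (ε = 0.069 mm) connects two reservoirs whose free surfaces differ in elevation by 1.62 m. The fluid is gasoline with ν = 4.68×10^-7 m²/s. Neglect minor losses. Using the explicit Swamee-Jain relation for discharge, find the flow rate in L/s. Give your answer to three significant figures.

Swamee-Jain (Type II): Q = -0.965·√(gD⁵h_f/L)·ln[ε/(3.7D) + √(3.17ν²L/(gD³h_f))]
√(gD⁵h_f/L) = √(9.81·0.503⁵·1.62/684) = 0.02735
ε/(3.7D) = 3.71×10^-5; √(3.17ν²L/(gD³h_f)) = 1.53×10^-5
Q = -0.965·0.02735·ln(5.240×10^-5) = 0.2602 m³/s
Check: V = 1.31 m/s, Re = 1.41×10^6, f = 0.01372, h_f = 1.63 m ≈ 1.62 m ✓

Q ≈ 260 L/s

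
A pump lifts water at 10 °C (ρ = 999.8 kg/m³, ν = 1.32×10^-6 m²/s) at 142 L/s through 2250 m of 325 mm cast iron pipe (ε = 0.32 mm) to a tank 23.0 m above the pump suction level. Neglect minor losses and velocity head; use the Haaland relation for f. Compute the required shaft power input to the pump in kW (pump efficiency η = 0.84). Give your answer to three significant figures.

V = 4Q/(πD²) = 1.712 m/s; Re = 4.21×10^5; ε/D = 9.85×10^-4; f = 0.02022
h_f = f(L/D)V²/2g = 20.91 m
Total head H = z + h_f = 23.0 + 20.91 = 43.91 m
P_hyd = ρgQH = 999.8·9.81·0.142·43.91 = 61.15 kW
P_shaft = P_hyd/η = 61.15/0.84 = 72.80 kW

P_shaft ≈ 72.8 kW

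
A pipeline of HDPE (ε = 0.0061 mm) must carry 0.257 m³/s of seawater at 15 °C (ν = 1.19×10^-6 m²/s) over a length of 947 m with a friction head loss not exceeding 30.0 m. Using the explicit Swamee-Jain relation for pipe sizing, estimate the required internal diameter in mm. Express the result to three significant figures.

D ≈ 294 mm

Swamee-Jain (Type III): D = 0.66·[ε^1.25·(LQ²/(gh_f))^4.75 + ν·Q^9.4·(L/(gh_f))^5.2]^0.04
LQ²/(gh_f) = 0.2125; L/(gh_f) = 3.218
Term 1 = ε^1.25·(…)^4.75 = 1.94×10^-10; Term 2 = ν·Q^9.4·(…)^5.2 = 1.47×10^-9
D = 0.66·(1.94×10^-10 + 1.47×10^-9)^0.04 = 0.2940 m = 294 mm
Check: V = 3.78 m/s, Re = 9.35×10^5, f = 0.01221, h_f = 28.7 m ≈ 30.0 m ✓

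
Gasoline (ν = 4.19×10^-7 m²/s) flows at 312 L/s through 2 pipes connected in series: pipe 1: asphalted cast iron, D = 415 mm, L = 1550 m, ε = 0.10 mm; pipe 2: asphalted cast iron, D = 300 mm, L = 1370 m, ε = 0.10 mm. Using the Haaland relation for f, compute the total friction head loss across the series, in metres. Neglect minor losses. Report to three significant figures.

H ≈ 85.1 m

Pipe 1: V = 2.307 m/s, Re = 2.28×10^6, ε/D = 2.41×10^-4, f = 0.01464, h_1 = f(L/D)V²/2g = 14.82 m
Pipe 2: V = 4.414 m/s, Re = 3.16×10^6, ε/D = 3.33×10^-4, f = 0.01550, h_2 = f(L/D)V²/2g = 70.30 m
Series → Q common, losses add: H = Σh = 85.12 m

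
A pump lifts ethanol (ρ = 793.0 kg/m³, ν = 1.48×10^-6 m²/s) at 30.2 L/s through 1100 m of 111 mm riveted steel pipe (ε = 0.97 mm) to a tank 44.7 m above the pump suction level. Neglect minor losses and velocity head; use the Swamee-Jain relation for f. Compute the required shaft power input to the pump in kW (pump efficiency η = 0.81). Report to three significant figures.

V = 4Q/(πD²) = 3.121 m/s; Re = 2.34×10^5; ε/D = 0.00874; f = 0.03666
h_f = f(L/D)V²/2g = 180.3 m
Total head H = z + h_f = 44.7 + 180.3 = 225.0 m
P_hyd = ρgQH = 793.0·9.81·0.0302·225.0 = 52.87 kW
P_shaft = P_hyd/η = 52.87/0.81 = 65.27 kW

P_shaft ≈ 65.3 kW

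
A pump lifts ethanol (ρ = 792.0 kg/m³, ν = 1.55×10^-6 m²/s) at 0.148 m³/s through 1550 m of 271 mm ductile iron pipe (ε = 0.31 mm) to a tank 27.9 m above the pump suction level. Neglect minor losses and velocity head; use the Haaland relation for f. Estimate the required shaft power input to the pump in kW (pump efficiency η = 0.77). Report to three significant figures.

V = 4Q/(πD²) = 2.566 m/s; Re = 4.49×10^5; ε/D = 0.00114; f = 0.02086
h_f = f(L/D)V²/2g = 40.04 m
Total head H = z + h_f = 27.9 + 40.04 = 67.94 m
P_hyd = ρgQH = 792.0·9.81·0.148·67.94 = 78.12 kW
P_shaft = P_hyd/η = 78.12/0.77 = 101.5 kW

P_shaft ≈ 101 kW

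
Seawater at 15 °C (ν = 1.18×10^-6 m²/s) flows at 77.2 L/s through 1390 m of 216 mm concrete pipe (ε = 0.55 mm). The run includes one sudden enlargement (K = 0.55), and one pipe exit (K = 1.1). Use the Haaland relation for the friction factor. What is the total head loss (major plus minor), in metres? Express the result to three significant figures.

V = 4Q/(πD²) = 2.107 m/s; V²/2g = 0.2262 m
Re = 3.86×10^5, ε/D = 0.00255 → f = 0.02540 (Haaland)
Major: h_f = f(L/D)·V²/2g = 0.02540·6435·0.2262 = 36.98 m
Minor: ΣK = 1.65; h_m = ΣK·V²/2g = 0.3733 m
Total H_L = 36.98 + 0.3733 = 37.35 m

H_L ≈ 37.4 m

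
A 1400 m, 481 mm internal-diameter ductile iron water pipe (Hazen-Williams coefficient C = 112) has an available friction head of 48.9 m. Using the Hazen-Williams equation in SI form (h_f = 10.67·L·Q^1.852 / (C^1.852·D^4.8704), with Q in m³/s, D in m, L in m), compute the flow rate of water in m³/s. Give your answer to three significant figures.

Q ≈ 0.744 m³/s

Rearranging: Q = [h_f·C^1.852·D^4.8704 / (10.67·L)]^(1/1.852)
Q = [48.9·112^1.852·0.481^4.8704 / (10.67·1400)]^0.540 = 0.7439 m³/s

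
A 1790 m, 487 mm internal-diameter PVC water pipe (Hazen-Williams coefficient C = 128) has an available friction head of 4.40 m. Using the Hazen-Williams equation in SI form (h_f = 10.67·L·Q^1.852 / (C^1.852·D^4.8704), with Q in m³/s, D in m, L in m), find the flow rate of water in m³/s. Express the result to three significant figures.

Q ≈ 0.210 m³/s

Rearranging: Q = [h_f·C^1.852·D^4.8704 / (10.67·L)]^(1/1.852)
Q = [4.40·128^1.852·0.487^4.8704 / (10.67·1790)]^0.540 = 0.2096 m³/s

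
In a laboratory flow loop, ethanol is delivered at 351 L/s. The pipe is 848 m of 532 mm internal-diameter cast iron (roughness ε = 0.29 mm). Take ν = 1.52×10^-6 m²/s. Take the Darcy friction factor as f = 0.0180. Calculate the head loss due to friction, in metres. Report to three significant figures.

h_f ≈ 3.65 m

V = 4Q/(πD²) = 4·0.351/(π·0.532²) = 1.579 m/s
h_f = f(L/D)V²/(2g) = 0.01800·(848/0.532)·1.579²/(2·9.81) = 3.646 m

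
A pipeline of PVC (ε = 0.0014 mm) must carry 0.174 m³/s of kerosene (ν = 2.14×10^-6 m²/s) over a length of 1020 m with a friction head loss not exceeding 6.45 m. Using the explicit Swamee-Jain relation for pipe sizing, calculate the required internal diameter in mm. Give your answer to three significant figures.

D ≈ 362 mm

Swamee-Jain (Type III): D = 0.66·[ε^1.25·(LQ²/(gh_f))^4.75 + ν·Q^9.4·(L/(gh_f))^5.2]^0.04
LQ²/(gh_f) = 0.4881; L/(gh_f) = 16.12
Term 1 = ε^1.25·(…)^4.75 = 1.60×10^-9; Term 2 = ν·Q^9.4·(…)^5.2 = 2.95×10^-7
D = 0.66·(1.60×10^-9 + 2.95×10^-7)^0.04 = 0.3618 m = 362 mm
Check: V = 1.69 m/s, Re = 2.86×10^5, f = 0.01455, h_f = 5.99 m ≈ 6.45 m ✓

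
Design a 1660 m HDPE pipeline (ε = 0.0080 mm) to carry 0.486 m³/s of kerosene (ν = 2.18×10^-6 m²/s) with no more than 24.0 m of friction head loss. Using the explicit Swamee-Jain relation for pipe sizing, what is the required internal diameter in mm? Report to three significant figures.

Swamee-Jain (Type III): D = 0.66·[ε^1.25·(LQ²/(gh_f))^4.75 + ν·Q^9.4·(L/(gh_f))^5.2]^0.04
LQ²/(gh_f) = 1.665; L/(gh_f) = 7.051
Term 1 = ε^1.25·(…)^4.75 = 4.80×10^-6; Term 2 = ν·Q^9.4·(…)^5.2 = 6.36×10^-5
D = 0.66·(4.80×10^-6 + 6.36×10^-5)^0.04 = 0.4497 m = 450 mm
Check: V = 3.06 m/s, Re = 6.31×10^5, f = 0.01289, h_f = 22.7 m ≈ 24.0 m ✓

D ≈ 450 mm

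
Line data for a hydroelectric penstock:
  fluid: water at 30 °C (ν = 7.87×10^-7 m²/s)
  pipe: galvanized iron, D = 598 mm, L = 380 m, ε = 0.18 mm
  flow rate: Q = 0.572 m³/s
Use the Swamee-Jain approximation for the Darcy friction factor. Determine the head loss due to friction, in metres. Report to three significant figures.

h_f ≈ 2.08 m

V = 4Q/(πD²) = 4·0.572/(π·0.598²) = 2.037 m/s
Re = VD/ν = 2.037·0.598/7.87×10^-7 = 1.55×10^6 → turbulent
ε/D = 0.18/598 = 3.01×10^-4
Swamee-Jain: f = 0.01551
h_f = f(L/D)V²/(2g) = 0.01551·(380/0.598)·2.037²/(2·9.81) = 2.084 m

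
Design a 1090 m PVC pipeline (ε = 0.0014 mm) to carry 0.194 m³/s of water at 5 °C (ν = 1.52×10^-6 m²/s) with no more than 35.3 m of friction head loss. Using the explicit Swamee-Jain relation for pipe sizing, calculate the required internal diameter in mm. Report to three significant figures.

Swamee-Jain (Type III): D = 0.66·[ε^1.25·(LQ²/(gh_f))^4.75 + ν·Q^9.4·(L/(gh_f))^5.2]^0.04
LQ²/(gh_f) = 0.1185; L/(gh_f) = 3.148
Term 1 = ε^1.25·(…)^4.75 = 1.92×10^-12; Term 2 = ν·Q^9.4·(…)^5.2 = 1.19×10^-10
D = 0.66·(1.92×10^-12 + 1.19×10^-10)^0.04 = 0.2648 m = 265 mm
Check: V = 3.52 m/s, Re = 6.14×10^5, f = 0.01272, h_f = 33.1 m ≈ 35.3 m ✓

D ≈ 265 mm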